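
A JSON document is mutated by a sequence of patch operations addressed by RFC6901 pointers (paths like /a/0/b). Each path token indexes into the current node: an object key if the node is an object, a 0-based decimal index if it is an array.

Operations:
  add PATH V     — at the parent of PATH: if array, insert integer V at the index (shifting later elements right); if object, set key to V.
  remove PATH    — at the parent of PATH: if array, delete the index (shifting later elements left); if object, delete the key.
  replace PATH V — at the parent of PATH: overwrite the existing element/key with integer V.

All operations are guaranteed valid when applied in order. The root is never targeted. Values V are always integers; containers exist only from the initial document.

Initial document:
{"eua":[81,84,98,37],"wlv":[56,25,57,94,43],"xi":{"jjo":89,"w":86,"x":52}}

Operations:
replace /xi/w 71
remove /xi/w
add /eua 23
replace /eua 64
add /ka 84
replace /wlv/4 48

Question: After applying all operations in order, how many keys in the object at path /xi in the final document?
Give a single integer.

After op 1 (replace /xi/w 71): {"eua":[81,84,98,37],"wlv":[56,25,57,94,43],"xi":{"jjo":89,"w":71,"x":52}}
After op 2 (remove /xi/w): {"eua":[81,84,98,37],"wlv":[56,25,57,94,43],"xi":{"jjo":89,"x":52}}
After op 3 (add /eua 23): {"eua":23,"wlv":[56,25,57,94,43],"xi":{"jjo":89,"x":52}}
After op 4 (replace /eua 64): {"eua":64,"wlv":[56,25,57,94,43],"xi":{"jjo":89,"x":52}}
After op 5 (add /ka 84): {"eua":64,"ka":84,"wlv":[56,25,57,94,43],"xi":{"jjo":89,"x":52}}
After op 6 (replace /wlv/4 48): {"eua":64,"ka":84,"wlv":[56,25,57,94,48],"xi":{"jjo":89,"x":52}}
Size at path /xi: 2

Answer: 2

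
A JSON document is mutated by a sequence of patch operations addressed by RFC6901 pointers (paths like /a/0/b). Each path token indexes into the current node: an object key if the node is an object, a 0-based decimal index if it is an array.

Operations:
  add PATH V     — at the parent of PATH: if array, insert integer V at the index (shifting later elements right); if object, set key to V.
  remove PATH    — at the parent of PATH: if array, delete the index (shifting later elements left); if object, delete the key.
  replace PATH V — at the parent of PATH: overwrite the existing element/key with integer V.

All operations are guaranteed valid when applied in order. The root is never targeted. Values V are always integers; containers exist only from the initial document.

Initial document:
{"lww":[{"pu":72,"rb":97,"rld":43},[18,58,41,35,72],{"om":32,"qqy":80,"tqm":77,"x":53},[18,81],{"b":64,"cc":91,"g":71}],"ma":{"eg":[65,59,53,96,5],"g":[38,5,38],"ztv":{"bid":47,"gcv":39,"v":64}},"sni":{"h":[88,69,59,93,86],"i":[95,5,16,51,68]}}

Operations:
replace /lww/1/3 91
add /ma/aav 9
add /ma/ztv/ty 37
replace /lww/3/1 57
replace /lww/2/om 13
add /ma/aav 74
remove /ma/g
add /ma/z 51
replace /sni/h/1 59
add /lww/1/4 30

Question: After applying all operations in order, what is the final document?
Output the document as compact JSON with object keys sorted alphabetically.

After op 1 (replace /lww/1/3 91): {"lww":[{"pu":72,"rb":97,"rld":43},[18,58,41,91,72],{"om":32,"qqy":80,"tqm":77,"x":53},[18,81],{"b":64,"cc":91,"g":71}],"ma":{"eg":[65,59,53,96,5],"g":[38,5,38],"ztv":{"bid":47,"gcv":39,"v":64}},"sni":{"h":[88,69,59,93,86],"i":[95,5,16,51,68]}}
After op 2 (add /ma/aav 9): {"lww":[{"pu":72,"rb":97,"rld":43},[18,58,41,91,72],{"om":32,"qqy":80,"tqm":77,"x":53},[18,81],{"b":64,"cc":91,"g":71}],"ma":{"aav":9,"eg":[65,59,53,96,5],"g":[38,5,38],"ztv":{"bid":47,"gcv":39,"v":64}},"sni":{"h":[88,69,59,93,86],"i":[95,5,16,51,68]}}
After op 3 (add /ma/ztv/ty 37): {"lww":[{"pu":72,"rb":97,"rld":43},[18,58,41,91,72],{"om":32,"qqy":80,"tqm":77,"x":53},[18,81],{"b":64,"cc":91,"g":71}],"ma":{"aav":9,"eg":[65,59,53,96,5],"g":[38,5,38],"ztv":{"bid":47,"gcv":39,"ty":37,"v":64}},"sni":{"h":[88,69,59,93,86],"i":[95,5,16,51,68]}}
After op 4 (replace /lww/3/1 57): {"lww":[{"pu":72,"rb":97,"rld":43},[18,58,41,91,72],{"om":32,"qqy":80,"tqm":77,"x":53},[18,57],{"b":64,"cc":91,"g":71}],"ma":{"aav":9,"eg":[65,59,53,96,5],"g":[38,5,38],"ztv":{"bid":47,"gcv":39,"ty":37,"v":64}},"sni":{"h":[88,69,59,93,86],"i":[95,5,16,51,68]}}
After op 5 (replace /lww/2/om 13): {"lww":[{"pu":72,"rb":97,"rld":43},[18,58,41,91,72],{"om":13,"qqy":80,"tqm":77,"x":53},[18,57],{"b":64,"cc":91,"g":71}],"ma":{"aav":9,"eg":[65,59,53,96,5],"g":[38,5,38],"ztv":{"bid":47,"gcv":39,"ty":37,"v":64}},"sni":{"h":[88,69,59,93,86],"i":[95,5,16,51,68]}}
After op 6 (add /ma/aav 74): {"lww":[{"pu":72,"rb":97,"rld":43},[18,58,41,91,72],{"om":13,"qqy":80,"tqm":77,"x":53},[18,57],{"b":64,"cc":91,"g":71}],"ma":{"aav":74,"eg":[65,59,53,96,5],"g":[38,5,38],"ztv":{"bid":47,"gcv":39,"ty":37,"v":64}},"sni":{"h":[88,69,59,93,86],"i":[95,5,16,51,68]}}
After op 7 (remove /ma/g): {"lww":[{"pu":72,"rb":97,"rld":43},[18,58,41,91,72],{"om":13,"qqy":80,"tqm":77,"x":53},[18,57],{"b":64,"cc":91,"g":71}],"ma":{"aav":74,"eg":[65,59,53,96,5],"ztv":{"bid":47,"gcv":39,"ty":37,"v":64}},"sni":{"h":[88,69,59,93,86],"i":[95,5,16,51,68]}}
After op 8 (add /ma/z 51): {"lww":[{"pu":72,"rb":97,"rld":43},[18,58,41,91,72],{"om":13,"qqy":80,"tqm":77,"x":53},[18,57],{"b":64,"cc":91,"g":71}],"ma":{"aav":74,"eg":[65,59,53,96,5],"z":51,"ztv":{"bid":47,"gcv":39,"ty":37,"v":64}},"sni":{"h":[88,69,59,93,86],"i":[95,5,16,51,68]}}
After op 9 (replace /sni/h/1 59): {"lww":[{"pu":72,"rb":97,"rld":43},[18,58,41,91,72],{"om":13,"qqy":80,"tqm":77,"x":53},[18,57],{"b":64,"cc":91,"g":71}],"ma":{"aav":74,"eg":[65,59,53,96,5],"z":51,"ztv":{"bid":47,"gcv":39,"ty":37,"v":64}},"sni":{"h":[88,59,59,93,86],"i":[95,5,16,51,68]}}
After op 10 (add /lww/1/4 30): {"lww":[{"pu":72,"rb":97,"rld":43},[18,58,41,91,30,72],{"om":13,"qqy":80,"tqm":77,"x":53},[18,57],{"b":64,"cc":91,"g":71}],"ma":{"aav":74,"eg":[65,59,53,96,5],"z":51,"ztv":{"bid":47,"gcv":39,"ty":37,"v":64}},"sni":{"h":[88,59,59,93,86],"i":[95,5,16,51,68]}}

Answer: {"lww":[{"pu":72,"rb":97,"rld":43},[18,58,41,91,30,72],{"om":13,"qqy":80,"tqm":77,"x":53},[18,57],{"b":64,"cc":91,"g":71}],"ma":{"aav":74,"eg":[65,59,53,96,5],"z":51,"ztv":{"bid":47,"gcv":39,"ty":37,"v":64}},"sni":{"h":[88,59,59,93,86],"i":[95,5,16,51,68]}}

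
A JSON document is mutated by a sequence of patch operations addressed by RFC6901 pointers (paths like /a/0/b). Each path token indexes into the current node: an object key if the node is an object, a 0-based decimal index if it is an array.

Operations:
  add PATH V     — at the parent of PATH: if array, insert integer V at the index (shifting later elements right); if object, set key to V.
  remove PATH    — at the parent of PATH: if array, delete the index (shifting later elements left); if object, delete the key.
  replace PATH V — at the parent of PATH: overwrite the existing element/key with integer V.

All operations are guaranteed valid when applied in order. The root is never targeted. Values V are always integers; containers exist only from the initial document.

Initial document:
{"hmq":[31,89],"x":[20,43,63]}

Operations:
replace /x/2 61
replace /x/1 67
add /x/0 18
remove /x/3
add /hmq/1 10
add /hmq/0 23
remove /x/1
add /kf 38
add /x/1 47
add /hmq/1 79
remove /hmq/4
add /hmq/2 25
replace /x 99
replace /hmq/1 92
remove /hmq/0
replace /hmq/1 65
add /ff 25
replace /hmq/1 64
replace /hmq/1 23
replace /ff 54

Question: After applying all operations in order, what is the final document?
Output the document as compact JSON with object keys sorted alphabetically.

After op 1 (replace /x/2 61): {"hmq":[31,89],"x":[20,43,61]}
After op 2 (replace /x/1 67): {"hmq":[31,89],"x":[20,67,61]}
After op 3 (add /x/0 18): {"hmq":[31,89],"x":[18,20,67,61]}
After op 4 (remove /x/3): {"hmq":[31,89],"x":[18,20,67]}
After op 5 (add /hmq/1 10): {"hmq":[31,10,89],"x":[18,20,67]}
After op 6 (add /hmq/0 23): {"hmq":[23,31,10,89],"x":[18,20,67]}
After op 7 (remove /x/1): {"hmq":[23,31,10,89],"x":[18,67]}
After op 8 (add /kf 38): {"hmq":[23,31,10,89],"kf":38,"x":[18,67]}
After op 9 (add /x/1 47): {"hmq":[23,31,10,89],"kf":38,"x":[18,47,67]}
After op 10 (add /hmq/1 79): {"hmq":[23,79,31,10,89],"kf":38,"x":[18,47,67]}
After op 11 (remove /hmq/4): {"hmq":[23,79,31,10],"kf":38,"x":[18,47,67]}
After op 12 (add /hmq/2 25): {"hmq":[23,79,25,31,10],"kf":38,"x":[18,47,67]}
After op 13 (replace /x 99): {"hmq":[23,79,25,31,10],"kf":38,"x":99}
After op 14 (replace /hmq/1 92): {"hmq":[23,92,25,31,10],"kf":38,"x":99}
After op 15 (remove /hmq/0): {"hmq":[92,25,31,10],"kf":38,"x":99}
After op 16 (replace /hmq/1 65): {"hmq":[92,65,31,10],"kf":38,"x":99}
After op 17 (add /ff 25): {"ff":25,"hmq":[92,65,31,10],"kf":38,"x":99}
After op 18 (replace /hmq/1 64): {"ff":25,"hmq":[92,64,31,10],"kf":38,"x":99}
After op 19 (replace /hmq/1 23): {"ff":25,"hmq":[92,23,31,10],"kf":38,"x":99}
After op 20 (replace /ff 54): {"ff":54,"hmq":[92,23,31,10],"kf":38,"x":99}

Answer: {"ff":54,"hmq":[92,23,31,10],"kf":38,"x":99}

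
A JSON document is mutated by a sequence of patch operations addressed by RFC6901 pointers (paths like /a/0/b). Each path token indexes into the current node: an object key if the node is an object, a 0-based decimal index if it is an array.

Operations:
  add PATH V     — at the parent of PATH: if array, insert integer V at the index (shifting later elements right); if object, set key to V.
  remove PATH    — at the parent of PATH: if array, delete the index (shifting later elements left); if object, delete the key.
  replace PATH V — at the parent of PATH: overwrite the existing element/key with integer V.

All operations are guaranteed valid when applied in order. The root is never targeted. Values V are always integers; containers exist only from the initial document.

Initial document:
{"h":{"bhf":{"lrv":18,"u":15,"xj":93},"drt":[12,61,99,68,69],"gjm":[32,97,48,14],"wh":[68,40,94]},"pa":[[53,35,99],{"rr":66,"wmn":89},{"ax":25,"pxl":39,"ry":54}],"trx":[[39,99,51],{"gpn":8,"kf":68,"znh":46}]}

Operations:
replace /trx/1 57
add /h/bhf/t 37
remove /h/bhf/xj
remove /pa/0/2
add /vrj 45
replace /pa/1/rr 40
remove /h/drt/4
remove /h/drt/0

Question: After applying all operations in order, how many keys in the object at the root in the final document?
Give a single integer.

After op 1 (replace /trx/1 57): {"h":{"bhf":{"lrv":18,"u":15,"xj":93},"drt":[12,61,99,68,69],"gjm":[32,97,48,14],"wh":[68,40,94]},"pa":[[53,35,99],{"rr":66,"wmn":89},{"ax":25,"pxl":39,"ry":54}],"trx":[[39,99,51],57]}
After op 2 (add /h/bhf/t 37): {"h":{"bhf":{"lrv":18,"t":37,"u":15,"xj":93},"drt":[12,61,99,68,69],"gjm":[32,97,48,14],"wh":[68,40,94]},"pa":[[53,35,99],{"rr":66,"wmn":89},{"ax":25,"pxl":39,"ry":54}],"trx":[[39,99,51],57]}
After op 3 (remove /h/bhf/xj): {"h":{"bhf":{"lrv":18,"t":37,"u":15},"drt":[12,61,99,68,69],"gjm":[32,97,48,14],"wh":[68,40,94]},"pa":[[53,35,99],{"rr":66,"wmn":89},{"ax":25,"pxl":39,"ry":54}],"trx":[[39,99,51],57]}
After op 4 (remove /pa/0/2): {"h":{"bhf":{"lrv":18,"t":37,"u":15},"drt":[12,61,99,68,69],"gjm":[32,97,48,14],"wh":[68,40,94]},"pa":[[53,35],{"rr":66,"wmn":89},{"ax":25,"pxl":39,"ry":54}],"trx":[[39,99,51],57]}
After op 5 (add /vrj 45): {"h":{"bhf":{"lrv":18,"t":37,"u":15},"drt":[12,61,99,68,69],"gjm":[32,97,48,14],"wh":[68,40,94]},"pa":[[53,35],{"rr":66,"wmn":89},{"ax":25,"pxl":39,"ry":54}],"trx":[[39,99,51],57],"vrj":45}
After op 6 (replace /pa/1/rr 40): {"h":{"bhf":{"lrv":18,"t":37,"u":15},"drt":[12,61,99,68,69],"gjm":[32,97,48,14],"wh":[68,40,94]},"pa":[[53,35],{"rr":40,"wmn":89},{"ax":25,"pxl":39,"ry":54}],"trx":[[39,99,51],57],"vrj":45}
After op 7 (remove /h/drt/4): {"h":{"bhf":{"lrv":18,"t":37,"u":15},"drt":[12,61,99,68],"gjm":[32,97,48,14],"wh":[68,40,94]},"pa":[[53,35],{"rr":40,"wmn":89},{"ax":25,"pxl":39,"ry":54}],"trx":[[39,99,51],57],"vrj":45}
After op 8 (remove /h/drt/0): {"h":{"bhf":{"lrv":18,"t":37,"u":15},"drt":[61,99,68],"gjm":[32,97,48,14],"wh":[68,40,94]},"pa":[[53,35],{"rr":40,"wmn":89},{"ax":25,"pxl":39,"ry":54}],"trx":[[39,99,51],57],"vrj":45}
Size at the root: 4

Answer: 4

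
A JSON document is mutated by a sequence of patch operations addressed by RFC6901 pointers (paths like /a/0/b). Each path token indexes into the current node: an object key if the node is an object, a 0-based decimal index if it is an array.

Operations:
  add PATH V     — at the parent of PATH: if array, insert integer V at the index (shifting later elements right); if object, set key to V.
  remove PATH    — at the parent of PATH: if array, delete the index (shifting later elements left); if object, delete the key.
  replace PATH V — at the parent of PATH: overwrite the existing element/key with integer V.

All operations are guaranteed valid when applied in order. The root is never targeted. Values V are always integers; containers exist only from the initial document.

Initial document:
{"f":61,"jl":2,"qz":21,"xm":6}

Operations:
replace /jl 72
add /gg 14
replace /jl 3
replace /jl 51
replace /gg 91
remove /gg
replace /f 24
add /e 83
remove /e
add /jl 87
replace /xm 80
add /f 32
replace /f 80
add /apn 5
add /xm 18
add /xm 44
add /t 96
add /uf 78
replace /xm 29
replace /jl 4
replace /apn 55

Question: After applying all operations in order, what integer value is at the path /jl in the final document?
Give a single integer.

Answer: 4

Derivation:
After op 1 (replace /jl 72): {"f":61,"jl":72,"qz":21,"xm":6}
After op 2 (add /gg 14): {"f":61,"gg":14,"jl":72,"qz":21,"xm":6}
After op 3 (replace /jl 3): {"f":61,"gg":14,"jl":3,"qz":21,"xm":6}
After op 4 (replace /jl 51): {"f":61,"gg":14,"jl":51,"qz":21,"xm":6}
After op 5 (replace /gg 91): {"f":61,"gg":91,"jl":51,"qz":21,"xm":6}
After op 6 (remove /gg): {"f":61,"jl":51,"qz":21,"xm":6}
After op 7 (replace /f 24): {"f":24,"jl":51,"qz":21,"xm":6}
After op 8 (add /e 83): {"e":83,"f":24,"jl":51,"qz":21,"xm":6}
After op 9 (remove /e): {"f":24,"jl":51,"qz":21,"xm":6}
After op 10 (add /jl 87): {"f":24,"jl":87,"qz":21,"xm":6}
After op 11 (replace /xm 80): {"f":24,"jl":87,"qz":21,"xm":80}
After op 12 (add /f 32): {"f":32,"jl":87,"qz":21,"xm":80}
After op 13 (replace /f 80): {"f":80,"jl":87,"qz":21,"xm":80}
After op 14 (add /apn 5): {"apn":5,"f":80,"jl":87,"qz":21,"xm":80}
After op 15 (add /xm 18): {"apn":5,"f":80,"jl":87,"qz":21,"xm":18}
After op 16 (add /xm 44): {"apn":5,"f":80,"jl":87,"qz":21,"xm":44}
After op 17 (add /t 96): {"apn":5,"f":80,"jl":87,"qz":21,"t":96,"xm":44}
After op 18 (add /uf 78): {"apn":5,"f":80,"jl":87,"qz":21,"t":96,"uf":78,"xm":44}
After op 19 (replace /xm 29): {"apn":5,"f":80,"jl":87,"qz":21,"t":96,"uf":78,"xm":29}
After op 20 (replace /jl 4): {"apn":5,"f":80,"jl":4,"qz":21,"t":96,"uf":78,"xm":29}
After op 21 (replace /apn 55): {"apn":55,"f":80,"jl":4,"qz":21,"t":96,"uf":78,"xm":29}
Value at /jl: 4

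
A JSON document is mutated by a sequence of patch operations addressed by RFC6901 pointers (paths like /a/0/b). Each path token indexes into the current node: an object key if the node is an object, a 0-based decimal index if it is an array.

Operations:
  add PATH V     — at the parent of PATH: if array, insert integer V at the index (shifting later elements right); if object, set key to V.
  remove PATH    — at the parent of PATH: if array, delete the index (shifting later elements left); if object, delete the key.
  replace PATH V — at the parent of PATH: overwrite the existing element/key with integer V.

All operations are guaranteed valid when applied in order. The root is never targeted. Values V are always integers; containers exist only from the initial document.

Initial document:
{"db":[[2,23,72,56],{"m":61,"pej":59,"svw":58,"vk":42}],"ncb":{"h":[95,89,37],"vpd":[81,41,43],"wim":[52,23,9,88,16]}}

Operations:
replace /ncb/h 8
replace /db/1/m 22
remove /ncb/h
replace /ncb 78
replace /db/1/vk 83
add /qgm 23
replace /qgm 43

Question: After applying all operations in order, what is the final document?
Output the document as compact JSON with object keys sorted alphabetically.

After op 1 (replace /ncb/h 8): {"db":[[2,23,72,56],{"m":61,"pej":59,"svw":58,"vk":42}],"ncb":{"h":8,"vpd":[81,41,43],"wim":[52,23,9,88,16]}}
After op 2 (replace /db/1/m 22): {"db":[[2,23,72,56],{"m":22,"pej":59,"svw":58,"vk":42}],"ncb":{"h":8,"vpd":[81,41,43],"wim":[52,23,9,88,16]}}
After op 3 (remove /ncb/h): {"db":[[2,23,72,56],{"m":22,"pej":59,"svw":58,"vk":42}],"ncb":{"vpd":[81,41,43],"wim":[52,23,9,88,16]}}
After op 4 (replace /ncb 78): {"db":[[2,23,72,56],{"m":22,"pej":59,"svw":58,"vk":42}],"ncb":78}
After op 5 (replace /db/1/vk 83): {"db":[[2,23,72,56],{"m":22,"pej":59,"svw":58,"vk":83}],"ncb":78}
After op 6 (add /qgm 23): {"db":[[2,23,72,56],{"m":22,"pej":59,"svw":58,"vk":83}],"ncb":78,"qgm":23}
After op 7 (replace /qgm 43): {"db":[[2,23,72,56],{"m":22,"pej":59,"svw":58,"vk":83}],"ncb":78,"qgm":43}

Answer: {"db":[[2,23,72,56],{"m":22,"pej":59,"svw":58,"vk":83}],"ncb":78,"qgm":43}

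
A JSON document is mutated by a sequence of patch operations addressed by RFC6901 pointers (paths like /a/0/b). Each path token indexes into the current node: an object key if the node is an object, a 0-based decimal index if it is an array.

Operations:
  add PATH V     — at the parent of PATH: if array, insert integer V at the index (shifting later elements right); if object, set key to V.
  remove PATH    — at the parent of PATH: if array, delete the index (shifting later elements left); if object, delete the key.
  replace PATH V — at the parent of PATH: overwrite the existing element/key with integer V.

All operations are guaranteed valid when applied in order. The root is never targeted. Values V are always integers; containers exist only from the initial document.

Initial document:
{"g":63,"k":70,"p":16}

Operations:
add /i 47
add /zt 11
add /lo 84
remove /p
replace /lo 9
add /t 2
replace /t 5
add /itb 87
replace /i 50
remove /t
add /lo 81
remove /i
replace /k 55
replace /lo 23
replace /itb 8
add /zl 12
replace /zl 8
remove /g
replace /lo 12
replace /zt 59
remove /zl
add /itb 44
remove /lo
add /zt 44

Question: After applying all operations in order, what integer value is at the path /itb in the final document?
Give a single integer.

After op 1 (add /i 47): {"g":63,"i":47,"k":70,"p":16}
After op 2 (add /zt 11): {"g":63,"i":47,"k":70,"p":16,"zt":11}
After op 3 (add /lo 84): {"g":63,"i":47,"k":70,"lo":84,"p":16,"zt":11}
After op 4 (remove /p): {"g":63,"i":47,"k":70,"lo":84,"zt":11}
After op 5 (replace /lo 9): {"g":63,"i":47,"k":70,"lo":9,"zt":11}
After op 6 (add /t 2): {"g":63,"i":47,"k":70,"lo":9,"t":2,"zt":11}
After op 7 (replace /t 5): {"g":63,"i":47,"k":70,"lo":9,"t":5,"zt":11}
After op 8 (add /itb 87): {"g":63,"i":47,"itb":87,"k":70,"lo":9,"t":5,"zt":11}
After op 9 (replace /i 50): {"g":63,"i":50,"itb":87,"k":70,"lo":9,"t":5,"zt":11}
After op 10 (remove /t): {"g":63,"i":50,"itb":87,"k":70,"lo":9,"zt":11}
After op 11 (add /lo 81): {"g":63,"i":50,"itb":87,"k":70,"lo":81,"zt":11}
After op 12 (remove /i): {"g":63,"itb":87,"k":70,"lo":81,"zt":11}
After op 13 (replace /k 55): {"g":63,"itb":87,"k":55,"lo":81,"zt":11}
After op 14 (replace /lo 23): {"g":63,"itb":87,"k":55,"lo":23,"zt":11}
After op 15 (replace /itb 8): {"g":63,"itb":8,"k":55,"lo":23,"zt":11}
After op 16 (add /zl 12): {"g":63,"itb":8,"k":55,"lo":23,"zl":12,"zt":11}
After op 17 (replace /zl 8): {"g":63,"itb":8,"k":55,"lo":23,"zl":8,"zt":11}
After op 18 (remove /g): {"itb":8,"k":55,"lo":23,"zl":8,"zt":11}
After op 19 (replace /lo 12): {"itb":8,"k":55,"lo":12,"zl":8,"zt":11}
After op 20 (replace /zt 59): {"itb":8,"k":55,"lo":12,"zl":8,"zt":59}
After op 21 (remove /zl): {"itb":8,"k":55,"lo":12,"zt":59}
After op 22 (add /itb 44): {"itb":44,"k":55,"lo":12,"zt":59}
After op 23 (remove /lo): {"itb":44,"k":55,"zt":59}
After op 24 (add /zt 44): {"itb":44,"k":55,"zt":44}
Value at /itb: 44

Answer: 44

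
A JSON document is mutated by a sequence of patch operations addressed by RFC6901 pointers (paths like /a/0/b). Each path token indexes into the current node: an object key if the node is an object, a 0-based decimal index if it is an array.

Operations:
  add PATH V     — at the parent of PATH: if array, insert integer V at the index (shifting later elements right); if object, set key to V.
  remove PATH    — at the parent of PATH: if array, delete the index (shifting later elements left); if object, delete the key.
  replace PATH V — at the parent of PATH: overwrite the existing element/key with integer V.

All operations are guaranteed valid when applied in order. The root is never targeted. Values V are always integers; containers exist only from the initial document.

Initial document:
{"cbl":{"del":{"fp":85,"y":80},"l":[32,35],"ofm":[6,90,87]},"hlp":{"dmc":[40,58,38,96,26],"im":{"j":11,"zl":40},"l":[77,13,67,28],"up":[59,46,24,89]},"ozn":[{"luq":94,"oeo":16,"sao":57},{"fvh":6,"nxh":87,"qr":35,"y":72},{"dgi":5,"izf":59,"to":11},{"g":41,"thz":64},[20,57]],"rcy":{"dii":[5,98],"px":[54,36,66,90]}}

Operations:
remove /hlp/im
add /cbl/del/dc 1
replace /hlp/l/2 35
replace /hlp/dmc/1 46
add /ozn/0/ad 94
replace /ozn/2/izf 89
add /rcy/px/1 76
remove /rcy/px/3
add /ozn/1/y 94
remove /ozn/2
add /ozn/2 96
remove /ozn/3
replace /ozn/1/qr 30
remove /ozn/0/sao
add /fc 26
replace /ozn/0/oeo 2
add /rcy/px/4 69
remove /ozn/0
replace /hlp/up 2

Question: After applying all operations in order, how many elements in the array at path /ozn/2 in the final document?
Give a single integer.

After op 1 (remove /hlp/im): {"cbl":{"del":{"fp":85,"y":80},"l":[32,35],"ofm":[6,90,87]},"hlp":{"dmc":[40,58,38,96,26],"l":[77,13,67,28],"up":[59,46,24,89]},"ozn":[{"luq":94,"oeo":16,"sao":57},{"fvh":6,"nxh":87,"qr":35,"y":72},{"dgi":5,"izf":59,"to":11},{"g":41,"thz":64},[20,57]],"rcy":{"dii":[5,98],"px":[54,36,66,90]}}
After op 2 (add /cbl/del/dc 1): {"cbl":{"del":{"dc":1,"fp":85,"y":80},"l":[32,35],"ofm":[6,90,87]},"hlp":{"dmc":[40,58,38,96,26],"l":[77,13,67,28],"up":[59,46,24,89]},"ozn":[{"luq":94,"oeo":16,"sao":57},{"fvh":6,"nxh":87,"qr":35,"y":72},{"dgi":5,"izf":59,"to":11},{"g":41,"thz":64},[20,57]],"rcy":{"dii":[5,98],"px":[54,36,66,90]}}
After op 3 (replace /hlp/l/2 35): {"cbl":{"del":{"dc":1,"fp":85,"y":80},"l":[32,35],"ofm":[6,90,87]},"hlp":{"dmc":[40,58,38,96,26],"l":[77,13,35,28],"up":[59,46,24,89]},"ozn":[{"luq":94,"oeo":16,"sao":57},{"fvh":6,"nxh":87,"qr":35,"y":72},{"dgi":5,"izf":59,"to":11},{"g":41,"thz":64},[20,57]],"rcy":{"dii":[5,98],"px":[54,36,66,90]}}
After op 4 (replace /hlp/dmc/1 46): {"cbl":{"del":{"dc":1,"fp":85,"y":80},"l":[32,35],"ofm":[6,90,87]},"hlp":{"dmc":[40,46,38,96,26],"l":[77,13,35,28],"up":[59,46,24,89]},"ozn":[{"luq":94,"oeo":16,"sao":57},{"fvh":6,"nxh":87,"qr":35,"y":72},{"dgi":5,"izf":59,"to":11},{"g":41,"thz":64},[20,57]],"rcy":{"dii":[5,98],"px":[54,36,66,90]}}
After op 5 (add /ozn/0/ad 94): {"cbl":{"del":{"dc":1,"fp":85,"y":80},"l":[32,35],"ofm":[6,90,87]},"hlp":{"dmc":[40,46,38,96,26],"l":[77,13,35,28],"up":[59,46,24,89]},"ozn":[{"ad":94,"luq":94,"oeo":16,"sao":57},{"fvh":6,"nxh":87,"qr":35,"y":72},{"dgi":5,"izf":59,"to":11},{"g":41,"thz":64},[20,57]],"rcy":{"dii":[5,98],"px":[54,36,66,90]}}
After op 6 (replace /ozn/2/izf 89): {"cbl":{"del":{"dc":1,"fp":85,"y":80},"l":[32,35],"ofm":[6,90,87]},"hlp":{"dmc":[40,46,38,96,26],"l":[77,13,35,28],"up":[59,46,24,89]},"ozn":[{"ad":94,"luq":94,"oeo":16,"sao":57},{"fvh":6,"nxh":87,"qr":35,"y":72},{"dgi":5,"izf":89,"to":11},{"g":41,"thz":64},[20,57]],"rcy":{"dii":[5,98],"px":[54,36,66,90]}}
After op 7 (add /rcy/px/1 76): {"cbl":{"del":{"dc":1,"fp":85,"y":80},"l":[32,35],"ofm":[6,90,87]},"hlp":{"dmc":[40,46,38,96,26],"l":[77,13,35,28],"up":[59,46,24,89]},"ozn":[{"ad":94,"luq":94,"oeo":16,"sao":57},{"fvh":6,"nxh":87,"qr":35,"y":72},{"dgi":5,"izf":89,"to":11},{"g":41,"thz":64},[20,57]],"rcy":{"dii":[5,98],"px":[54,76,36,66,90]}}
After op 8 (remove /rcy/px/3): {"cbl":{"del":{"dc":1,"fp":85,"y":80},"l":[32,35],"ofm":[6,90,87]},"hlp":{"dmc":[40,46,38,96,26],"l":[77,13,35,28],"up":[59,46,24,89]},"ozn":[{"ad":94,"luq":94,"oeo":16,"sao":57},{"fvh":6,"nxh":87,"qr":35,"y":72},{"dgi":5,"izf":89,"to":11},{"g":41,"thz":64},[20,57]],"rcy":{"dii":[5,98],"px":[54,76,36,90]}}
After op 9 (add /ozn/1/y 94): {"cbl":{"del":{"dc":1,"fp":85,"y":80},"l":[32,35],"ofm":[6,90,87]},"hlp":{"dmc":[40,46,38,96,26],"l":[77,13,35,28],"up":[59,46,24,89]},"ozn":[{"ad":94,"luq":94,"oeo":16,"sao":57},{"fvh":6,"nxh":87,"qr":35,"y":94},{"dgi":5,"izf":89,"to":11},{"g":41,"thz":64},[20,57]],"rcy":{"dii":[5,98],"px":[54,76,36,90]}}
After op 10 (remove /ozn/2): {"cbl":{"del":{"dc":1,"fp":85,"y":80},"l":[32,35],"ofm":[6,90,87]},"hlp":{"dmc":[40,46,38,96,26],"l":[77,13,35,28],"up":[59,46,24,89]},"ozn":[{"ad":94,"luq":94,"oeo":16,"sao":57},{"fvh":6,"nxh":87,"qr":35,"y":94},{"g":41,"thz":64},[20,57]],"rcy":{"dii":[5,98],"px":[54,76,36,90]}}
After op 11 (add /ozn/2 96): {"cbl":{"del":{"dc":1,"fp":85,"y":80},"l":[32,35],"ofm":[6,90,87]},"hlp":{"dmc":[40,46,38,96,26],"l":[77,13,35,28],"up":[59,46,24,89]},"ozn":[{"ad":94,"luq":94,"oeo":16,"sao":57},{"fvh":6,"nxh":87,"qr":35,"y":94},96,{"g":41,"thz":64},[20,57]],"rcy":{"dii":[5,98],"px":[54,76,36,90]}}
After op 12 (remove /ozn/3): {"cbl":{"del":{"dc":1,"fp":85,"y":80},"l":[32,35],"ofm":[6,90,87]},"hlp":{"dmc":[40,46,38,96,26],"l":[77,13,35,28],"up":[59,46,24,89]},"ozn":[{"ad":94,"luq":94,"oeo":16,"sao":57},{"fvh":6,"nxh":87,"qr":35,"y":94},96,[20,57]],"rcy":{"dii":[5,98],"px":[54,76,36,90]}}
After op 13 (replace /ozn/1/qr 30): {"cbl":{"del":{"dc":1,"fp":85,"y":80},"l":[32,35],"ofm":[6,90,87]},"hlp":{"dmc":[40,46,38,96,26],"l":[77,13,35,28],"up":[59,46,24,89]},"ozn":[{"ad":94,"luq":94,"oeo":16,"sao":57},{"fvh":6,"nxh":87,"qr":30,"y":94},96,[20,57]],"rcy":{"dii":[5,98],"px":[54,76,36,90]}}
After op 14 (remove /ozn/0/sao): {"cbl":{"del":{"dc":1,"fp":85,"y":80},"l":[32,35],"ofm":[6,90,87]},"hlp":{"dmc":[40,46,38,96,26],"l":[77,13,35,28],"up":[59,46,24,89]},"ozn":[{"ad":94,"luq":94,"oeo":16},{"fvh":6,"nxh":87,"qr":30,"y":94},96,[20,57]],"rcy":{"dii":[5,98],"px":[54,76,36,90]}}
After op 15 (add /fc 26): {"cbl":{"del":{"dc":1,"fp":85,"y":80},"l":[32,35],"ofm":[6,90,87]},"fc":26,"hlp":{"dmc":[40,46,38,96,26],"l":[77,13,35,28],"up":[59,46,24,89]},"ozn":[{"ad":94,"luq":94,"oeo":16},{"fvh":6,"nxh":87,"qr":30,"y":94},96,[20,57]],"rcy":{"dii":[5,98],"px":[54,76,36,90]}}
After op 16 (replace /ozn/0/oeo 2): {"cbl":{"del":{"dc":1,"fp":85,"y":80},"l":[32,35],"ofm":[6,90,87]},"fc":26,"hlp":{"dmc":[40,46,38,96,26],"l":[77,13,35,28],"up":[59,46,24,89]},"ozn":[{"ad":94,"luq":94,"oeo":2},{"fvh":6,"nxh":87,"qr":30,"y":94},96,[20,57]],"rcy":{"dii":[5,98],"px":[54,76,36,90]}}
After op 17 (add /rcy/px/4 69): {"cbl":{"del":{"dc":1,"fp":85,"y":80},"l":[32,35],"ofm":[6,90,87]},"fc":26,"hlp":{"dmc":[40,46,38,96,26],"l":[77,13,35,28],"up":[59,46,24,89]},"ozn":[{"ad":94,"luq":94,"oeo":2},{"fvh":6,"nxh":87,"qr":30,"y":94},96,[20,57]],"rcy":{"dii":[5,98],"px":[54,76,36,90,69]}}
After op 18 (remove /ozn/0): {"cbl":{"del":{"dc":1,"fp":85,"y":80},"l":[32,35],"ofm":[6,90,87]},"fc":26,"hlp":{"dmc":[40,46,38,96,26],"l":[77,13,35,28],"up":[59,46,24,89]},"ozn":[{"fvh":6,"nxh":87,"qr":30,"y":94},96,[20,57]],"rcy":{"dii":[5,98],"px":[54,76,36,90,69]}}
After op 19 (replace /hlp/up 2): {"cbl":{"del":{"dc":1,"fp":85,"y":80},"l":[32,35],"ofm":[6,90,87]},"fc":26,"hlp":{"dmc":[40,46,38,96,26],"l":[77,13,35,28],"up":2},"ozn":[{"fvh":6,"nxh":87,"qr":30,"y":94},96,[20,57]],"rcy":{"dii":[5,98],"px":[54,76,36,90,69]}}
Size at path /ozn/2: 2

Answer: 2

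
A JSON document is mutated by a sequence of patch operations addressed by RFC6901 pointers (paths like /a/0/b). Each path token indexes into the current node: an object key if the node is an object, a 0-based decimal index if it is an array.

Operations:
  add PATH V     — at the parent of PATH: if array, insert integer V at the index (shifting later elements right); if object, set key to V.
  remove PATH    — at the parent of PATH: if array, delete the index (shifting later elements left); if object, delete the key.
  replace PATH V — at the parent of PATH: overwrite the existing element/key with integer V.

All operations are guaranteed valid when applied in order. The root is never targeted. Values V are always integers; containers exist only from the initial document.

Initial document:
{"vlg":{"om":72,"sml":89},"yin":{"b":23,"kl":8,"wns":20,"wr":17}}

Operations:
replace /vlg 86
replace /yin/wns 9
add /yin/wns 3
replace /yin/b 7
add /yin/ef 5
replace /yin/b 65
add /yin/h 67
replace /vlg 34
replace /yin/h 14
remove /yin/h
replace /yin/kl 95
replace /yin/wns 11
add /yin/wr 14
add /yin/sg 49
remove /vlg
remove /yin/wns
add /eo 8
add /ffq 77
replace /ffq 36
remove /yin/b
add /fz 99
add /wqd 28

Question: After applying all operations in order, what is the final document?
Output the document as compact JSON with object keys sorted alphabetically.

Answer: {"eo":8,"ffq":36,"fz":99,"wqd":28,"yin":{"ef":5,"kl":95,"sg":49,"wr":14}}

Derivation:
After op 1 (replace /vlg 86): {"vlg":86,"yin":{"b":23,"kl":8,"wns":20,"wr":17}}
After op 2 (replace /yin/wns 9): {"vlg":86,"yin":{"b":23,"kl":8,"wns":9,"wr":17}}
After op 3 (add /yin/wns 3): {"vlg":86,"yin":{"b":23,"kl":8,"wns":3,"wr":17}}
After op 4 (replace /yin/b 7): {"vlg":86,"yin":{"b":7,"kl":8,"wns":3,"wr":17}}
After op 5 (add /yin/ef 5): {"vlg":86,"yin":{"b":7,"ef":5,"kl":8,"wns":3,"wr":17}}
After op 6 (replace /yin/b 65): {"vlg":86,"yin":{"b":65,"ef":5,"kl":8,"wns":3,"wr":17}}
After op 7 (add /yin/h 67): {"vlg":86,"yin":{"b":65,"ef":5,"h":67,"kl":8,"wns":3,"wr":17}}
After op 8 (replace /vlg 34): {"vlg":34,"yin":{"b":65,"ef":5,"h":67,"kl":8,"wns":3,"wr":17}}
After op 9 (replace /yin/h 14): {"vlg":34,"yin":{"b":65,"ef":5,"h":14,"kl":8,"wns":3,"wr":17}}
After op 10 (remove /yin/h): {"vlg":34,"yin":{"b":65,"ef":5,"kl":8,"wns":3,"wr":17}}
After op 11 (replace /yin/kl 95): {"vlg":34,"yin":{"b":65,"ef":5,"kl":95,"wns":3,"wr":17}}
After op 12 (replace /yin/wns 11): {"vlg":34,"yin":{"b":65,"ef":5,"kl":95,"wns":11,"wr":17}}
After op 13 (add /yin/wr 14): {"vlg":34,"yin":{"b":65,"ef":5,"kl":95,"wns":11,"wr":14}}
After op 14 (add /yin/sg 49): {"vlg":34,"yin":{"b":65,"ef":5,"kl":95,"sg":49,"wns":11,"wr":14}}
After op 15 (remove /vlg): {"yin":{"b":65,"ef":5,"kl":95,"sg":49,"wns":11,"wr":14}}
After op 16 (remove /yin/wns): {"yin":{"b":65,"ef":5,"kl":95,"sg":49,"wr":14}}
After op 17 (add /eo 8): {"eo":8,"yin":{"b":65,"ef":5,"kl":95,"sg":49,"wr":14}}
After op 18 (add /ffq 77): {"eo":8,"ffq":77,"yin":{"b":65,"ef":5,"kl":95,"sg":49,"wr":14}}
After op 19 (replace /ffq 36): {"eo":8,"ffq":36,"yin":{"b":65,"ef":5,"kl":95,"sg":49,"wr":14}}
After op 20 (remove /yin/b): {"eo":8,"ffq":36,"yin":{"ef":5,"kl":95,"sg":49,"wr":14}}
After op 21 (add /fz 99): {"eo":8,"ffq":36,"fz":99,"yin":{"ef":5,"kl":95,"sg":49,"wr":14}}
After op 22 (add /wqd 28): {"eo":8,"ffq":36,"fz":99,"wqd":28,"yin":{"ef":5,"kl":95,"sg":49,"wr":14}}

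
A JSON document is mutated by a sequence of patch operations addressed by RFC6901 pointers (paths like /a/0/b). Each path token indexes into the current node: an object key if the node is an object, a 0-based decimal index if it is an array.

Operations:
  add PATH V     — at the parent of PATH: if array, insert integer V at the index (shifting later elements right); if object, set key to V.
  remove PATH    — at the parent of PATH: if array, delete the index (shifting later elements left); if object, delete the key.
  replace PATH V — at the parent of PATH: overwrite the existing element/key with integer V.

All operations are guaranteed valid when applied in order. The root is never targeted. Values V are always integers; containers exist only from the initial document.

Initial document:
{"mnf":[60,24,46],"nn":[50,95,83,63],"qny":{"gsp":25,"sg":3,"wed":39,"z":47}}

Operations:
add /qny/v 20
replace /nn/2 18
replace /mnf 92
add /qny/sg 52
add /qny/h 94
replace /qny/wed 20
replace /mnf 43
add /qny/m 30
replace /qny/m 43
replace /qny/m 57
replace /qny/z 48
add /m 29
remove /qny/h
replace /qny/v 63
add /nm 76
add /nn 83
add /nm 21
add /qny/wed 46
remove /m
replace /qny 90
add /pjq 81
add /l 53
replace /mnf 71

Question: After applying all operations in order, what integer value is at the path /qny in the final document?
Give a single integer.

Answer: 90

Derivation:
After op 1 (add /qny/v 20): {"mnf":[60,24,46],"nn":[50,95,83,63],"qny":{"gsp":25,"sg":3,"v":20,"wed":39,"z":47}}
After op 2 (replace /nn/2 18): {"mnf":[60,24,46],"nn":[50,95,18,63],"qny":{"gsp":25,"sg":3,"v":20,"wed":39,"z":47}}
After op 3 (replace /mnf 92): {"mnf":92,"nn":[50,95,18,63],"qny":{"gsp":25,"sg":3,"v":20,"wed":39,"z":47}}
After op 4 (add /qny/sg 52): {"mnf":92,"nn":[50,95,18,63],"qny":{"gsp":25,"sg":52,"v":20,"wed":39,"z":47}}
After op 5 (add /qny/h 94): {"mnf":92,"nn":[50,95,18,63],"qny":{"gsp":25,"h":94,"sg":52,"v":20,"wed":39,"z":47}}
After op 6 (replace /qny/wed 20): {"mnf":92,"nn":[50,95,18,63],"qny":{"gsp":25,"h":94,"sg":52,"v":20,"wed":20,"z":47}}
After op 7 (replace /mnf 43): {"mnf":43,"nn":[50,95,18,63],"qny":{"gsp":25,"h":94,"sg":52,"v":20,"wed":20,"z":47}}
After op 8 (add /qny/m 30): {"mnf":43,"nn":[50,95,18,63],"qny":{"gsp":25,"h":94,"m":30,"sg":52,"v":20,"wed":20,"z":47}}
After op 9 (replace /qny/m 43): {"mnf":43,"nn":[50,95,18,63],"qny":{"gsp":25,"h":94,"m":43,"sg":52,"v":20,"wed":20,"z":47}}
After op 10 (replace /qny/m 57): {"mnf":43,"nn":[50,95,18,63],"qny":{"gsp":25,"h":94,"m":57,"sg":52,"v":20,"wed":20,"z":47}}
After op 11 (replace /qny/z 48): {"mnf":43,"nn":[50,95,18,63],"qny":{"gsp":25,"h":94,"m":57,"sg":52,"v":20,"wed":20,"z":48}}
After op 12 (add /m 29): {"m":29,"mnf":43,"nn":[50,95,18,63],"qny":{"gsp":25,"h":94,"m":57,"sg":52,"v":20,"wed":20,"z":48}}
After op 13 (remove /qny/h): {"m":29,"mnf":43,"nn":[50,95,18,63],"qny":{"gsp":25,"m":57,"sg":52,"v":20,"wed":20,"z":48}}
After op 14 (replace /qny/v 63): {"m":29,"mnf":43,"nn":[50,95,18,63],"qny":{"gsp":25,"m":57,"sg":52,"v":63,"wed":20,"z":48}}
After op 15 (add /nm 76): {"m":29,"mnf":43,"nm":76,"nn":[50,95,18,63],"qny":{"gsp":25,"m":57,"sg":52,"v":63,"wed":20,"z":48}}
After op 16 (add /nn 83): {"m":29,"mnf":43,"nm":76,"nn":83,"qny":{"gsp":25,"m":57,"sg":52,"v":63,"wed":20,"z":48}}
After op 17 (add /nm 21): {"m":29,"mnf":43,"nm":21,"nn":83,"qny":{"gsp":25,"m":57,"sg":52,"v":63,"wed":20,"z":48}}
After op 18 (add /qny/wed 46): {"m":29,"mnf":43,"nm":21,"nn":83,"qny":{"gsp":25,"m":57,"sg":52,"v":63,"wed":46,"z":48}}
After op 19 (remove /m): {"mnf":43,"nm":21,"nn":83,"qny":{"gsp":25,"m":57,"sg":52,"v":63,"wed":46,"z":48}}
After op 20 (replace /qny 90): {"mnf":43,"nm":21,"nn":83,"qny":90}
After op 21 (add /pjq 81): {"mnf":43,"nm":21,"nn":83,"pjq":81,"qny":90}
After op 22 (add /l 53): {"l":53,"mnf":43,"nm":21,"nn":83,"pjq":81,"qny":90}
After op 23 (replace /mnf 71): {"l":53,"mnf":71,"nm":21,"nn":83,"pjq":81,"qny":90}
Value at /qny: 90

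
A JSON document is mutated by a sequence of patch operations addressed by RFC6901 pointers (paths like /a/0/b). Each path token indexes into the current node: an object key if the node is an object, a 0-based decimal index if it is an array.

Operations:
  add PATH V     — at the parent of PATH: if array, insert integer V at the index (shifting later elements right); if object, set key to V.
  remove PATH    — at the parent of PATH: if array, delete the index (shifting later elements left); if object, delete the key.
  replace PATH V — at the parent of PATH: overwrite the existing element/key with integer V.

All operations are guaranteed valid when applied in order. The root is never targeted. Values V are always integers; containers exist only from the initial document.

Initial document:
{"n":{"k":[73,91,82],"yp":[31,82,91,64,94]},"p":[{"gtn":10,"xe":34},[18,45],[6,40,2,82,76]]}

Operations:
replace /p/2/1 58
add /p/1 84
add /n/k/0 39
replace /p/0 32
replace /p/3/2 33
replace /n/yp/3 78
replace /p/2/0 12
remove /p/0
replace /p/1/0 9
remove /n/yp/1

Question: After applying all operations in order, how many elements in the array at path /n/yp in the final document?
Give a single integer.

Answer: 4

Derivation:
After op 1 (replace /p/2/1 58): {"n":{"k":[73,91,82],"yp":[31,82,91,64,94]},"p":[{"gtn":10,"xe":34},[18,45],[6,58,2,82,76]]}
After op 2 (add /p/1 84): {"n":{"k":[73,91,82],"yp":[31,82,91,64,94]},"p":[{"gtn":10,"xe":34},84,[18,45],[6,58,2,82,76]]}
After op 3 (add /n/k/0 39): {"n":{"k":[39,73,91,82],"yp":[31,82,91,64,94]},"p":[{"gtn":10,"xe":34},84,[18,45],[6,58,2,82,76]]}
After op 4 (replace /p/0 32): {"n":{"k":[39,73,91,82],"yp":[31,82,91,64,94]},"p":[32,84,[18,45],[6,58,2,82,76]]}
After op 5 (replace /p/3/2 33): {"n":{"k":[39,73,91,82],"yp":[31,82,91,64,94]},"p":[32,84,[18,45],[6,58,33,82,76]]}
After op 6 (replace /n/yp/3 78): {"n":{"k":[39,73,91,82],"yp":[31,82,91,78,94]},"p":[32,84,[18,45],[6,58,33,82,76]]}
After op 7 (replace /p/2/0 12): {"n":{"k":[39,73,91,82],"yp":[31,82,91,78,94]},"p":[32,84,[12,45],[6,58,33,82,76]]}
After op 8 (remove /p/0): {"n":{"k":[39,73,91,82],"yp":[31,82,91,78,94]},"p":[84,[12,45],[6,58,33,82,76]]}
After op 9 (replace /p/1/0 9): {"n":{"k":[39,73,91,82],"yp":[31,82,91,78,94]},"p":[84,[9,45],[6,58,33,82,76]]}
After op 10 (remove /n/yp/1): {"n":{"k":[39,73,91,82],"yp":[31,91,78,94]},"p":[84,[9,45],[6,58,33,82,76]]}
Size at path /n/yp: 4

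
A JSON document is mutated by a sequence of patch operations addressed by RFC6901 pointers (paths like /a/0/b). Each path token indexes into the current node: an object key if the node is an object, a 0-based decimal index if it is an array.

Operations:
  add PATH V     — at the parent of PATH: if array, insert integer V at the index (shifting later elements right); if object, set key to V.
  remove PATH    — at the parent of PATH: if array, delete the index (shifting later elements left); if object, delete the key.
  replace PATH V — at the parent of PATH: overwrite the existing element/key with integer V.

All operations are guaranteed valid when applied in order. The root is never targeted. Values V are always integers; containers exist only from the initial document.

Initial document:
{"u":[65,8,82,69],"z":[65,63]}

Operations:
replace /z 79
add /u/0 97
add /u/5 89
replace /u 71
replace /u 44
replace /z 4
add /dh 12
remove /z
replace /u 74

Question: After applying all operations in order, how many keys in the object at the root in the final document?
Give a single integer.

Answer: 2

Derivation:
After op 1 (replace /z 79): {"u":[65,8,82,69],"z":79}
After op 2 (add /u/0 97): {"u":[97,65,8,82,69],"z":79}
After op 3 (add /u/5 89): {"u":[97,65,8,82,69,89],"z":79}
After op 4 (replace /u 71): {"u":71,"z":79}
After op 5 (replace /u 44): {"u":44,"z":79}
After op 6 (replace /z 4): {"u":44,"z":4}
After op 7 (add /dh 12): {"dh":12,"u":44,"z":4}
After op 8 (remove /z): {"dh":12,"u":44}
After op 9 (replace /u 74): {"dh":12,"u":74}
Size at the root: 2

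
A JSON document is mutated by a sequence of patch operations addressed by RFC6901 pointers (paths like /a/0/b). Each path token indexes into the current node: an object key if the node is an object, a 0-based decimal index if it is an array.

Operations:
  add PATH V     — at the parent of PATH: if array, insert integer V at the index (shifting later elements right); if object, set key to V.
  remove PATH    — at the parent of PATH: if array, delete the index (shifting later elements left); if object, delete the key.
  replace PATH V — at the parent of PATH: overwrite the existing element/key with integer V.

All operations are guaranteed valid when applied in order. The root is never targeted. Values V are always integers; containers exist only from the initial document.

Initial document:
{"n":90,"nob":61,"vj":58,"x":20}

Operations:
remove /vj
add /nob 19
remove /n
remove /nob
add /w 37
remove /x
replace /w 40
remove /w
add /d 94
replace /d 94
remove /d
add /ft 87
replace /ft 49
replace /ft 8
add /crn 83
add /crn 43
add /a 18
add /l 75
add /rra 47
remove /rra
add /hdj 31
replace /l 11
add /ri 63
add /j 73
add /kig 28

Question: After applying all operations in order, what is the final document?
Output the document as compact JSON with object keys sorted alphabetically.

After op 1 (remove /vj): {"n":90,"nob":61,"x":20}
After op 2 (add /nob 19): {"n":90,"nob":19,"x":20}
After op 3 (remove /n): {"nob":19,"x":20}
After op 4 (remove /nob): {"x":20}
After op 5 (add /w 37): {"w":37,"x":20}
After op 6 (remove /x): {"w":37}
After op 7 (replace /w 40): {"w":40}
After op 8 (remove /w): {}
After op 9 (add /d 94): {"d":94}
After op 10 (replace /d 94): {"d":94}
After op 11 (remove /d): {}
After op 12 (add /ft 87): {"ft":87}
After op 13 (replace /ft 49): {"ft":49}
After op 14 (replace /ft 8): {"ft":8}
After op 15 (add /crn 83): {"crn":83,"ft":8}
After op 16 (add /crn 43): {"crn":43,"ft":8}
After op 17 (add /a 18): {"a":18,"crn":43,"ft":8}
After op 18 (add /l 75): {"a":18,"crn":43,"ft":8,"l":75}
After op 19 (add /rra 47): {"a":18,"crn":43,"ft":8,"l":75,"rra":47}
After op 20 (remove /rra): {"a":18,"crn":43,"ft":8,"l":75}
After op 21 (add /hdj 31): {"a":18,"crn":43,"ft":8,"hdj":31,"l":75}
After op 22 (replace /l 11): {"a":18,"crn":43,"ft":8,"hdj":31,"l":11}
After op 23 (add /ri 63): {"a":18,"crn":43,"ft":8,"hdj":31,"l":11,"ri":63}
After op 24 (add /j 73): {"a":18,"crn":43,"ft":8,"hdj":31,"j":73,"l":11,"ri":63}
After op 25 (add /kig 28): {"a":18,"crn":43,"ft":8,"hdj":31,"j":73,"kig":28,"l":11,"ri":63}

Answer: {"a":18,"crn":43,"ft":8,"hdj":31,"j":73,"kig":28,"l":11,"ri":63}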